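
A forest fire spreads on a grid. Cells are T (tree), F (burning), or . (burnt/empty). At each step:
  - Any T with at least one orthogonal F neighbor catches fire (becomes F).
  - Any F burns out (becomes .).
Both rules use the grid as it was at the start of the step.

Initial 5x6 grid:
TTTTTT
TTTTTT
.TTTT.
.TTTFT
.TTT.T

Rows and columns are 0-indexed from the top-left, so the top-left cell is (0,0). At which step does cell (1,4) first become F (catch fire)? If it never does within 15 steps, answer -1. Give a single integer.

Step 1: cell (1,4)='T' (+3 fires, +1 burnt)
Step 2: cell (1,4)='F' (+5 fires, +3 burnt)
  -> target ignites at step 2
Step 3: cell (1,4)='.' (+6 fires, +5 burnt)
Step 4: cell (1,4)='.' (+5 fires, +6 burnt)
Step 5: cell (1,4)='.' (+2 fires, +5 burnt)
Step 6: cell (1,4)='.' (+2 fires, +2 burnt)
Step 7: cell (1,4)='.' (+1 fires, +2 burnt)
Step 8: cell (1,4)='.' (+0 fires, +1 burnt)
  fire out at step 8

2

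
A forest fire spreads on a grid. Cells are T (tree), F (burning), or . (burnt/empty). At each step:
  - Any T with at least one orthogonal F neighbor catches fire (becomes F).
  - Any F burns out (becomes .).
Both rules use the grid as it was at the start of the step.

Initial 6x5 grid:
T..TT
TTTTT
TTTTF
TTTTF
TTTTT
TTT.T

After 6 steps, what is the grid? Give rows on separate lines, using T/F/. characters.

Step 1: 4 trees catch fire, 2 burn out
  T..TT
  TTTTF
  TTTF.
  TTTF.
  TTTTF
  TTT.T
Step 2: 6 trees catch fire, 4 burn out
  T..TF
  TTTF.
  TTF..
  TTF..
  TTTF.
  TTT.F
Step 3: 5 trees catch fire, 6 burn out
  T..F.
  TTF..
  TF...
  TF...
  TTF..
  TTT..
Step 4: 5 trees catch fire, 5 burn out
  T....
  TF...
  F....
  F....
  TF...
  TTF..
Step 5: 3 trees catch fire, 5 burn out
  T....
  F....
  .....
  .....
  F....
  TF...
Step 6: 2 trees catch fire, 3 burn out
  F....
  .....
  .....
  .....
  .....
  F....

F....
.....
.....
.....
.....
F....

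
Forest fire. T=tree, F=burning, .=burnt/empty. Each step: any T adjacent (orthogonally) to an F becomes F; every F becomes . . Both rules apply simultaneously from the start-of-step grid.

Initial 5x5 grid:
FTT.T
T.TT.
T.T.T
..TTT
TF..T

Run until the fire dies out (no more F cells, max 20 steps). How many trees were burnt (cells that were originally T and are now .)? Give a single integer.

Step 1: +3 fires, +2 burnt (F count now 3)
Step 2: +2 fires, +3 burnt (F count now 2)
Step 3: +1 fires, +2 burnt (F count now 1)
Step 4: +2 fires, +1 burnt (F count now 2)
Step 5: +1 fires, +2 burnt (F count now 1)
Step 6: +1 fires, +1 burnt (F count now 1)
Step 7: +1 fires, +1 burnt (F count now 1)
Step 8: +2 fires, +1 burnt (F count now 2)
Step 9: +0 fires, +2 burnt (F count now 0)
Fire out after step 9
Initially T: 14, now '.': 24
Total burnt (originally-T cells now '.'): 13

Answer: 13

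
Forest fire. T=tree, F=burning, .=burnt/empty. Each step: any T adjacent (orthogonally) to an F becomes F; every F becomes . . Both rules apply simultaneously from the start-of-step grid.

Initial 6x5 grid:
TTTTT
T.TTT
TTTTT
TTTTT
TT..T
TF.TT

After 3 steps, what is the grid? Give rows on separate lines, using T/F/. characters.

Step 1: 2 trees catch fire, 1 burn out
  TTTTT
  T.TTT
  TTTTT
  TTTTT
  TF..T
  F..TT
Step 2: 2 trees catch fire, 2 burn out
  TTTTT
  T.TTT
  TTTTT
  TFTTT
  F...T
  ...TT
Step 3: 3 trees catch fire, 2 burn out
  TTTTT
  T.TTT
  TFTTT
  F.FTT
  ....T
  ...TT

TTTTT
T.TTT
TFTTT
F.FTT
....T
...TT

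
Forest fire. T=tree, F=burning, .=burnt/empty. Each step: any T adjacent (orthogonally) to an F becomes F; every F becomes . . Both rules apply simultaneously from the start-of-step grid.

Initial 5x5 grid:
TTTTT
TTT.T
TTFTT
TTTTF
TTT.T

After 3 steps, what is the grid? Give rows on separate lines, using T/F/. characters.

Step 1: 7 trees catch fire, 2 burn out
  TTTTT
  TTF.T
  TF.FF
  TTFF.
  TTT.F
Step 2: 6 trees catch fire, 7 burn out
  TTFTT
  TF..F
  F....
  TF...
  TTF..
Step 3: 6 trees catch fire, 6 burn out
  TF.FF
  F....
  .....
  F....
  TF...

TF.FF
F....
.....
F....
TF...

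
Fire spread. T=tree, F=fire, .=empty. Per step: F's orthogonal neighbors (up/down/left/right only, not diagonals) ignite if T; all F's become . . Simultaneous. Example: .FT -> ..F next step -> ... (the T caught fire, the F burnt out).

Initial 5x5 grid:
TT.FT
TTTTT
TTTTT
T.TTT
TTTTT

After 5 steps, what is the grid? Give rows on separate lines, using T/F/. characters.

Step 1: 2 trees catch fire, 1 burn out
  TT..F
  TTTFT
  TTTTT
  T.TTT
  TTTTT
Step 2: 3 trees catch fire, 2 burn out
  TT...
  TTF.F
  TTTFT
  T.TTT
  TTTTT
Step 3: 4 trees catch fire, 3 burn out
  TT...
  TF...
  TTF.F
  T.TFT
  TTTTT
Step 4: 6 trees catch fire, 4 burn out
  TF...
  F....
  TF...
  T.F.F
  TTTFT
Step 5: 4 trees catch fire, 6 burn out
  F....
  .....
  F....
  T....
  TTF.F

F....
.....
F....
T....
TTF.F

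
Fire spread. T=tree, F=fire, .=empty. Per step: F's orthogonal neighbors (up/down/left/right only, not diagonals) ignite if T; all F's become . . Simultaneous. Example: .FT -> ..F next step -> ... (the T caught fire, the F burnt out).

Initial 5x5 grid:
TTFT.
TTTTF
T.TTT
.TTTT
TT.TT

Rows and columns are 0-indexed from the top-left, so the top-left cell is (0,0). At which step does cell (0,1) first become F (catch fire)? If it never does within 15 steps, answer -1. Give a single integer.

Step 1: cell (0,1)='F' (+5 fires, +2 burnt)
  -> target ignites at step 1
Step 2: cell (0,1)='.' (+5 fires, +5 burnt)
Step 3: cell (0,1)='.' (+4 fires, +5 burnt)
Step 4: cell (0,1)='.' (+3 fires, +4 burnt)
Step 5: cell (0,1)='.' (+1 fires, +3 burnt)
Step 6: cell (0,1)='.' (+1 fires, +1 burnt)
Step 7: cell (0,1)='.' (+0 fires, +1 burnt)
  fire out at step 7

1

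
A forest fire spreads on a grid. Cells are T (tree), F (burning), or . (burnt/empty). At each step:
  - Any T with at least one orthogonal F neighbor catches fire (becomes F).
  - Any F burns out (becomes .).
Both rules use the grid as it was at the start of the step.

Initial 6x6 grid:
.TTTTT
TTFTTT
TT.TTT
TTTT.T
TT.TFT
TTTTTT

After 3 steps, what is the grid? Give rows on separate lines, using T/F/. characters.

Step 1: 6 trees catch fire, 2 burn out
  .TFTTT
  TF.FTT
  TT.TTT
  TTTT.T
  TT.F.F
  TTTTFT
Step 2: 10 trees catch fire, 6 burn out
  .F.FTT
  F...FT
  TF.FTT
  TTTF.F
  TT....
  TTTF.F
Step 3: 8 trees catch fire, 10 burn out
  ....FT
  .....F
  F...FF
  TFF...
  TT....
  TTF...

....FT
.....F
F...FF
TFF...
TT....
TTF...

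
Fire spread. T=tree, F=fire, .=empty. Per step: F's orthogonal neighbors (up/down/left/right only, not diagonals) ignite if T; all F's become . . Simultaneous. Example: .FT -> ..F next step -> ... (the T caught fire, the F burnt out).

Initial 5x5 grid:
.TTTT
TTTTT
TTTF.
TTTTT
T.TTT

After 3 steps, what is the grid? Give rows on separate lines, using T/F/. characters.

Step 1: 3 trees catch fire, 1 burn out
  .TTTT
  TTTFT
  TTF..
  TTTFT
  T.TTT
Step 2: 7 trees catch fire, 3 burn out
  .TTFT
  TTF.F
  TF...
  TTF.F
  T.TFT
Step 3: 7 trees catch fire, 7 burn out
  .TF.F
  TF...
  F....
  TF...
  T.F.F

.TF.F
TF...
F....
TF...
T.F.F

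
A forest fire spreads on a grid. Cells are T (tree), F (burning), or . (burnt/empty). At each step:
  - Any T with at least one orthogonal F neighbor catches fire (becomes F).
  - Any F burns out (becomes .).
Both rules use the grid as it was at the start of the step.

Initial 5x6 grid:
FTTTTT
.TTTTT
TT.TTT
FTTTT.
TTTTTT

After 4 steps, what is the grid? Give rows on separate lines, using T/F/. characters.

Step 1: 4 trees catch fire, 2 burn out
  .FTTTT
  .TTTTT
  FT.TTT
  .FTTT.
  FTTTTT
Step 2: 5 trees catch fire, 4 burn out
  ..FTTT
  .FTTTT
  .F.TTT
  ..FTT.
  .FTTTT
Step 3: 4 trees catch fire, 5 burn out
  ...FTT
  ..FTTT
  ...TTT
  ...FT.
  ..FTTT
Step 4: 5 trees catch fire, 4 burn out
  ....FT
  ...FTT
  ...FTT
  ....F.
  ...FTT

....FT
...FTT
...FTT
....F.
...FTT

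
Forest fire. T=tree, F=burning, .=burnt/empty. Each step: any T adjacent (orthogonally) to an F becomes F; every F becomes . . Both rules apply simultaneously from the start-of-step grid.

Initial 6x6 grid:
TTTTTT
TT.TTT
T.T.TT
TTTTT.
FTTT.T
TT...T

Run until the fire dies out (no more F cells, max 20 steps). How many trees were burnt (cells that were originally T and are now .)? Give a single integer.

Step 1: +3 fires, +1 burnt (F count now 3)
Step 2: +4 fires, +3 burnt (F count now 4)
Step 3: +3 fires, +4 burnt (F count now 3)
Step 4: +4 fires, +3 burnt (F count now 4)
Step 5: +2 fires, +4 burnt (F count now 2)
Step 6: +2 fires, +2 burnt (F count now 2)
Step 7: +3 fires, +2 burnt (F count now 3)
Step 8: +3 fires, +3 burnt (F count now 3)
Step 9: +1 fires, +3 burnt (F count now 1)
Step 10: +0 fires, +1 burnt (F count now 0)
Fire out after step 10
Initially T: 27, now '.': 34
Total burnt (originally-T cells now '.'): 25

Answer: 25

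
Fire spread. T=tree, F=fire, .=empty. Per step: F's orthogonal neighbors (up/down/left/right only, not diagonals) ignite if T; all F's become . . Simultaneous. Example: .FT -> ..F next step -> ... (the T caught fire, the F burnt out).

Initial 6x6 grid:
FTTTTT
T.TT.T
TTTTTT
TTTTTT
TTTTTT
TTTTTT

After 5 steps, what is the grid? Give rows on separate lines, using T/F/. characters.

Step 1: 2 trees catch fire, 1 burn out
  .FTTTT
  F.TT.T
  TTTTTT
  TTTTTT
  TTTTTT
  TTTTTT
Step 2: 2 trees catch fire, 2 burn out
  ..FTTT
  ..TT.T
  FTTTTT
  TTTTTT
  TTTTTT
  TTTTTT
Step 3: 4 trees catch fire, 2 burn out
  ...FTT
  ..FT.T
  .FTTTT
  FTTTTT
  TTTTTT
  TTTTTT
Step 4: 5 trees catch fire, 4 burn out
  ....FT
  ...F.T
  ..FTTT
  .FTTTT
  FTTTTT
  TTTTTT
Step 5: 5 trees catch fire, 5 burn out
  .....F
  .....T
  ...FTT
  ..FTTT
  .FTTTT
  FTTTTT

.....F
.....T
...FTT
..FTTT
.FTTTT
FTTTTT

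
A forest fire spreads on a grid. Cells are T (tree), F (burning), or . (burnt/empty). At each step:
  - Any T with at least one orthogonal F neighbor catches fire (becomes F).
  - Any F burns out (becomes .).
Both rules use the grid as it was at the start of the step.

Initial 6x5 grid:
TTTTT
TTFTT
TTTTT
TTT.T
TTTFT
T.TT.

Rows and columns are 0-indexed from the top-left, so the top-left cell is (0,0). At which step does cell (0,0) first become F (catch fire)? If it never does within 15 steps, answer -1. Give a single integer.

Step 1: cell (0,0)='T' (+7 fires, +2 burnt)
Step 2: cell (0,0)='T' (+10 fires, +7 burnt)
Step 3: cell (0,0)='F' (+6 fires, +10 burnt)
  -> target ignites at step 3
Step 4: cell (0,0)='.' (+2 fires, +6 burnt)
Step 5: cell (0,0)='.' (+0 fires, +2 burnt)
  fire out at step 5

3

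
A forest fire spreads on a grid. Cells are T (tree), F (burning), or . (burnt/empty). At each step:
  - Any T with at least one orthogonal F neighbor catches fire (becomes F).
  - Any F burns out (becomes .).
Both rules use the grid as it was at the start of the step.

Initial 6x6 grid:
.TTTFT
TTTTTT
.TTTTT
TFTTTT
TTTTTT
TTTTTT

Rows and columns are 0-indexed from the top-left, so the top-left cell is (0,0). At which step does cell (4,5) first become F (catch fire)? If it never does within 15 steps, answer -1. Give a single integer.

Step 1: cell (4,5)='T' (+7 fires, +2 burnt)
Step 2: cell (4,5)='T' (+10 fires, +7 burnt)
Step 3: cell (4,5)='T' (+9 fires, +10 burnt)
Step 4: cell (4,5)='T' (+3 fires, +9 burnt)
Step 5: cell (4,5)='F' (+2 fires, +3 burnt)
  -> target ignites at step 5
Step 6: cell (4,5)='.' (+1 fires, +2 burnt)
Step 7: cell (4,5)='.' (+0 fires, +1 burnt)
  fire out at step 7

5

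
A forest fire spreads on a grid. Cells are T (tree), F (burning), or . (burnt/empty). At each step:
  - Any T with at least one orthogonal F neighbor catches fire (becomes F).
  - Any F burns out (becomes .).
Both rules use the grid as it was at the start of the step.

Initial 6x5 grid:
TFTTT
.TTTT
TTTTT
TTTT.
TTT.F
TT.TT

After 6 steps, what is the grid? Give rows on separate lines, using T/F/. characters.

Step 1: 4 trees catch fire, 2 burn out
  F.FTT
  .FTTT
  TTTTT
  TTTT.
  TTT..
  TT.TF
Step 2: 4 trees catch fire, 4 burn out
  ...FT
  ..FTT
  TFTTT
  TTTT.
  TTT..
  TT.F.
Step 3: 5 trees catch fire, 4 burn out
  ....F
  ...FT
  F.FTT
  TFTT.
  TTT..
  TT...
Step 4: 5 trees catch fire, 5 burn out
  .....
  ....F
  ...FT
  F.FT.
  TFT..
  TT...
Step 5: 5 trees catch fire, 5 burn out
  .....
  .....
  ....F
  ...F.
  F.F..
  TF...
Step 6: 1 trees catch fire, 5 burn out
  .....
  .....
  .....
  .....
  .....
  F....

.....
.....
.....
.....
.....
F....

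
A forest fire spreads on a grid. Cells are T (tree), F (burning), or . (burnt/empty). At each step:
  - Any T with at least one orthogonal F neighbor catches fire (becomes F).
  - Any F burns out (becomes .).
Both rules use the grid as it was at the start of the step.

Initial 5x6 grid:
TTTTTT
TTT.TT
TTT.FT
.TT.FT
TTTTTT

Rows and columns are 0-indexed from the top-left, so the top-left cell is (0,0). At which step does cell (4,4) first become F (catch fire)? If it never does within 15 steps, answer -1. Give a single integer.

Step 1: cell (4,4)='F' (+4 fires, +2 burnt)
  -> target ignites at step 1
Step 2: cell (4,4)='.' (+4 fires, +4 burnt)
Step 3: cell (4,4)='.' (+3 fires, +4 burnt)
Step 4: cell (4,4)='.' (+3 fires, +3 burnt)
Step 5: cell (4,4)='.' (+5 fires, +3 burnt)
Step 6: cell (4,4)='.' (+3 fires, +5 burnt)
Step 7: cell (4,4)='.' (+2 fires, +3 burnt)
Step 8: cell (4,4)='.' (+0 fires, +2 burnt)
  fire out at step 8

1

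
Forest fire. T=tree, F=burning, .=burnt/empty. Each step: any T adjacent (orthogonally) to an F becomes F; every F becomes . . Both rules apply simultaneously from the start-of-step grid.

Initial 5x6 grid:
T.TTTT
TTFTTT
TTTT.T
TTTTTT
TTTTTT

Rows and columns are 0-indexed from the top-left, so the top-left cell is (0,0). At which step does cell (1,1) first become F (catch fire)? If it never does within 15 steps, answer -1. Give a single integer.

Step 1: cell (1,1)='F' (+4 fires, +1 burnt)
  -> target ignites at step 1
Step 2: cell (1,1)='.' (+6 fires, +4 burnt)
Step 3: cell (1,1)='.' (+7 fires, +6 burnt)
Step 4: cell (1,1)='.' (+6 fires, +7 burnt)
Step 5: cell (1,1)='.' (+3 fires, +6 burnt)
Step 6: cell (1,1)='.' (+1 fires, +3 burnt)
Step 7: cell (1,1)='.' (+0 fires, +1 burnt)
  fire out at step 7

1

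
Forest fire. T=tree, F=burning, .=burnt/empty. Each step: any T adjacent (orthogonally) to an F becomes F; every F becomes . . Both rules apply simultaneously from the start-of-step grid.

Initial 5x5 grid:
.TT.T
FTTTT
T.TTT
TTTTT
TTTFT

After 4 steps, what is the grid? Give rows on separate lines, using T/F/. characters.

Step 1: 5 trees catch fire, 2 burn out
  .TT.T
  .FTTT
  F.TTT
  TTTFT
  TTF.F
Step 2: 7 trees catch fire, 5 burn out
  .FT.T
  ..FTT
  ..TFT
  FTF.F
  TF...
Step 3: 6 trees catch fire, 7 burn out
  ..F.T
  ...FT
  ..F.F
  .F...
  F....
Step 4: 1 trees catch fire, 6 burn out
  ....T
  ....F
  .....
  .....
  .....

....T
....F
.....
.....
.....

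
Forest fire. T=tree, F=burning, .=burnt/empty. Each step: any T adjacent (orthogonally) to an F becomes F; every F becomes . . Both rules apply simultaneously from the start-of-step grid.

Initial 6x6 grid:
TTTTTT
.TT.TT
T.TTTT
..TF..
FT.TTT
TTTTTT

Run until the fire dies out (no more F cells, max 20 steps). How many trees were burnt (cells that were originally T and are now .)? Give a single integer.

Answer: 25

Derivation:
Step 1: +5 fires, +2 burnt (F count now 5)
Step 2: +5 fires, +5 burnt (F count now 5)
Step 3: +6 fires, +5 burnt (F count now 6)
Step 4: +5 fires, +6 burnt (F count now 5)
Step 5: +3 fires, +5 burnt (F count now 3)
Step 6: +1 fires, +3 burnt (F count now 1)
Step 7: +0 fires, +1 burnt (F count now 0)
Fire out after step 7
Initially T: 26, now '.': 35
Total burnt (originally-T cells now '.'): 25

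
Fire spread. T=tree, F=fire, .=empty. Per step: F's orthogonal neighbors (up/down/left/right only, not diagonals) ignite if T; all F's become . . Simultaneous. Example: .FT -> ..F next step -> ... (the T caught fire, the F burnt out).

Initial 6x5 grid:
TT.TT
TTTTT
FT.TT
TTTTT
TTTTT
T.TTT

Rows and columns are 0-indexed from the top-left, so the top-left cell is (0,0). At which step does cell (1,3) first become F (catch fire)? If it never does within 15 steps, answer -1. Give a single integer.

Step 1: cell (1,3)='T' (+3 fires, +1 burnt)
Step 2: cell (1,3)='T' (+4 fires, +3 burnt)
Step 3: cell (1,3)='T' (+5 fires, +4 burnt)
Step 4: cell (1,3)='F' (+3 fires, +5 burnt)
  -> target ignites at step 4
Step 5: cell (1,3)='.' (+6 fires, +3 burnt)
Step 6: cell (1,3)='.' (+4 fires, +6 burnt)
Step 7: cell (1,3)='.' (+1 fires, +4 burnt)
Step 8: cell (1,3)='.' (+0 fires, +1 burnt)
  fire out at step 8

4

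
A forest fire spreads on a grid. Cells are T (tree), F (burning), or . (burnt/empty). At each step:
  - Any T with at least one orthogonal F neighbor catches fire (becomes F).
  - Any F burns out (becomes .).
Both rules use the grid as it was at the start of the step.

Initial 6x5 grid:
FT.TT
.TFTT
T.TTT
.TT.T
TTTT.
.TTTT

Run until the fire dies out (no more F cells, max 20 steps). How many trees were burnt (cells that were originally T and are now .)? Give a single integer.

Step 1: +4 fires, +2 burnt (F count now 4)
Step 2: +4 fires, +4 burnt (F count now 4)
Step 3: +4 fires, +4 burnt (F count now 4)
Step 4: +4 fires, +4 burnt (F count now 4)
Step 5: +3 fires, +4 burnt (F count now 3)
Step 6: +1 fires, +3 burnt (F count now 1)
Step 7: +0 fires, +1 burnt (F count now 0)
Fire out after step 7
Initially T: 21, now '.': 29
Total burnt (originally-T cells now '.'): 20

Answer: 20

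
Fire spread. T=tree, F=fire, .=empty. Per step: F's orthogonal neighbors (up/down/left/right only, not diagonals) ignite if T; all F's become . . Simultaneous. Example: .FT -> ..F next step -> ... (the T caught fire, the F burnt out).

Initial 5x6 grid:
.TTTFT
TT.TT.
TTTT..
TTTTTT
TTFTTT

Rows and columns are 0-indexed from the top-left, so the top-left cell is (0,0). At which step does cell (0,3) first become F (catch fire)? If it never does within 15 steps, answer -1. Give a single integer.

Step 1: cell (0,3)='F' (+6 fires, +2 burnt)
  -> target ignites at step 1
Step 2: cell (0,3)='.' (+7 fires, +6 burnt)
Step 3: cell (0,3)='.' (+6 fires, +7 burnt)
Step 4: cell (0,3)='.' (+3 fires, +6 burnt)
Step 5: cell (0,3)='.' (+1 fires, +3 burnt)
Step 6: cell (0,3)='.' (+0 fires, +1 burnt)
  fire out at step 6

1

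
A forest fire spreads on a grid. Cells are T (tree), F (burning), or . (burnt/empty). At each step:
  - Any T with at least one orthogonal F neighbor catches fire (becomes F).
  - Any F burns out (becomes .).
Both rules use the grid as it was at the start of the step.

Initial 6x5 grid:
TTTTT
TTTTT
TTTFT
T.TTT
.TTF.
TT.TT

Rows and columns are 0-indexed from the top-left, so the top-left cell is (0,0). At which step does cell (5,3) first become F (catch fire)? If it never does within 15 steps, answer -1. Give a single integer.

Step 1: cell (5,3)='F' (+6 fires, +2 burnt)
  -> target ignites at step 1
Step 2: cell (5,3)='.' (+8 fires, +6 burnt)
Step 3: cell (5,3)='.' (+5 fires, +8 burnt)
Step 4: cell (5,3)='.' (+4 fires, +5 burnt)
Step 5: cell (5,3)='.' (+1 fires, +4 burnt)
Step 6: cell (5,3)='.' (+0 fires, +1 burnt)
  fire out at step 6

1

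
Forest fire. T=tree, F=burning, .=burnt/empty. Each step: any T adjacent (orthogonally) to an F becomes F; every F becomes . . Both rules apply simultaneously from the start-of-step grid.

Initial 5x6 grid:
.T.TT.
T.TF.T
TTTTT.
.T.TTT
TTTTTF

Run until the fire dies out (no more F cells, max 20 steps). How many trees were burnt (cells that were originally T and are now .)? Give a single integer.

Step 1: +5 fires, +2 burnt (F count now 5)
Step 2: +6 fires, +5 burnt (F count now 6)
Step 3: +2 fires, +6 burnt (F count now 2)
Step 4: +3 fires, +2 burnt (F count now 3)
Step 5: +2 fires, +3 burnt (F count now 2)
Step 6: +0 fires, +2 burnt (F count now 0)
Fire out after step 6
Initially T: 20, now '.': 28
Total burnt (originally-T cells now '.'): 18

Answer: 18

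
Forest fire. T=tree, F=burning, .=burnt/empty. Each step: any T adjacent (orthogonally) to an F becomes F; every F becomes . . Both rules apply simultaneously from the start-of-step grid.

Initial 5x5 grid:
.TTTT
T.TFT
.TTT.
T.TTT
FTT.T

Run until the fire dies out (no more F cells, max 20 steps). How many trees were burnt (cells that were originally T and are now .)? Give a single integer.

Step 1: +6 fires, +2 burnt (F count now 6)
Step 2: +5 fires, +6 burnt (F count now 5)
Step 3: +4 fires, +5 burnt (F count now 4)
Step 4: +1 fires, +4 burnt (F count now 1)
Step 5: +0 fires, +1 burnt (F count now 0)
Fire out after step 5
Initially T: 17, now '.': 24
Total burnt (originally-T cells now '.'): 16

Answer: 16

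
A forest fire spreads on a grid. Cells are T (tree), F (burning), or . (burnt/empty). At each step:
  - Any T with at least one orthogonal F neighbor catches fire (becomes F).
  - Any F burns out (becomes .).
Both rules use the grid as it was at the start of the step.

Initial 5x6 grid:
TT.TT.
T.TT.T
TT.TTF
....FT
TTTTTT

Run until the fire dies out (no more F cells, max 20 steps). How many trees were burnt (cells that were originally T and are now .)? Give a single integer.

Step 1: +4 fires, +2 burnt (F count now 4)
Step 2: +3 fires, +4 burnt (F count now 3)
Step 3: +2 fires, +3 burnt (F count now 2)
Step 4: +3 fires, +2 burnt (F count now 3)
Step 5: +2 fires, +3 burnt (F count now 2)
Step 6: +0 fires, +2 burnt (F count now 0)
Fire out after step 6
Initially T: 19, now '.': 25
Total burnt (originally-T cells now '.'): 14

Answer: 14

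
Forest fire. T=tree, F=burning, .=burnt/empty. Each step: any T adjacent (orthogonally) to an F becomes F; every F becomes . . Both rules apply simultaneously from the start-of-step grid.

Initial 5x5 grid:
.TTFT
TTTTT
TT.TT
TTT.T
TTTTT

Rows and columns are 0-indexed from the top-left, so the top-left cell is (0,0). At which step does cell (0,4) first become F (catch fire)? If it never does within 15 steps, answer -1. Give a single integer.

Step 1: cell (0,4)='F' (+3 fires, +1 burnt)
  -> target ignites at step 1
Step 2: cell (0,4)='.' (+4 fires, +3 burnt)
Step 3: cell (0,4)='.' (+2 fires, +4 burnt)
Step 4: cell (0,4)='.' (+3 fires, +2 burnt)
Step 5: cell (0,4)='.' (+3 fires, +3 burnt)
Step 6: cell (0,4)='.' (+4 fires, +3 burnt)
Step 7: cell (0,4)='.' (+2 fires, +4 burnt)
Step 8: cell (0,4)='.' (+0 fires, +2 burnt)
  fire out at step 8

1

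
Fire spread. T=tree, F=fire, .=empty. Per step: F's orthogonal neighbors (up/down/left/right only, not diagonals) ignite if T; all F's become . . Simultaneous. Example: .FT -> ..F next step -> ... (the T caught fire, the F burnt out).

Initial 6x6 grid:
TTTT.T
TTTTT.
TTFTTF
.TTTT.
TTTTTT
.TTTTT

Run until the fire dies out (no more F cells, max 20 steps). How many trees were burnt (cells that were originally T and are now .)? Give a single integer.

Step 1: +5 fires, +2 burnt (F count now 5)
Step 2: +9 fires, +5 burnt (F count now 9)
Step 3: +7 fires, +9 burnt (F count now 7)
Step 4: +6 fires, +7 burnt (F count now 6)
Step 5: +1 fires, +6 burnt (F count now 1)
Step 6: +0 fires, +1 burnt (F count now 0)
Fire out after step 6
Initially T: 29, now '.': 35
Total burnt (originally-T cells now '.'): 28

Answer: 28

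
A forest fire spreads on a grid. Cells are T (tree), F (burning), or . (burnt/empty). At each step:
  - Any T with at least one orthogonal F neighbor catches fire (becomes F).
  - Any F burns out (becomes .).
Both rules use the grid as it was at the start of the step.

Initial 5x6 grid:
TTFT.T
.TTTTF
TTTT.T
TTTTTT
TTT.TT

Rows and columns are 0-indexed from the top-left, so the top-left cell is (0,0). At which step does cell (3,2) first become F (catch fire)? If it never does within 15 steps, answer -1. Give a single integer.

Step 1: cell (3,2)='T' (+6 fires, +2 burnt)
Step 2: cell (3,2)='T' (+5 fires, +6 burnt)
Step 3: cell (3,2)='F' (+5 fires, +5 burnt)
  -> target ignites at step 3
Step 4: cell (3,2)='.' (+5 fires, +5 burnt)
Step 5: cell (3,2)='.' (+2 fires, +5 burnt)
Step 6: cell (3,2)='.' (+1 fires, +2 burnt)
Step 7: cell (3,2)='.' (+0 fires, +1 burnt)
  fire out at step 7

3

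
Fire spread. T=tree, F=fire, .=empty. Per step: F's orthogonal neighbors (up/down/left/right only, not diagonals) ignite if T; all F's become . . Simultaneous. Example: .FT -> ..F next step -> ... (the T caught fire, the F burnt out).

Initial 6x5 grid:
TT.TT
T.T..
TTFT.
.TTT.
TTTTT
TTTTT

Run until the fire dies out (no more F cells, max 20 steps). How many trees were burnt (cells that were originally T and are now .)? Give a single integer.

Answer: 20

Derivation:
Step 1: +4 fires, +1 burnt (F count now 4)
Step 2: +4 fires, +4 burnt (F count now 4)
Step 3: +4 fires, +4 burnt (F count now 4)
Step 4: +5 fires, +4 burnt (F count now 5)
Step 5: +3 fires, +5 burnt (F count now 3)
Step 6: +0 fires, +3 burnt (F count now 0)
Fire out after step 6
Initially T: 22, now '.': 28
Total burnt (originally-T cells now '.'): 20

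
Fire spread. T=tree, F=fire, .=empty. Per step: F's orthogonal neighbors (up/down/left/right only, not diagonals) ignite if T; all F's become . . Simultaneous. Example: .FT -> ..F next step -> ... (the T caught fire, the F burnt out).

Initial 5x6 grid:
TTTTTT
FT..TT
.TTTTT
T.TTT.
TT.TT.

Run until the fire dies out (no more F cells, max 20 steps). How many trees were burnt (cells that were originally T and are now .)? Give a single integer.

Step 1: +2 fires, +1 burnt (F count now 2)
Step 2: +2 fires, +2 burnt (F count now 2)
Step 3: +2 fires, +2 burnt (F count now 2)
Step 4: +3 fires, +2 burnt (F count now 3)
Step 5: +3 fires, +3 burnt (F count now 3)
Step 6: +5 fires, +3 burnt (F count now 5)
Step 7: +2 fires, +5 burnt (F count now 2)
Step 8: +0 fires, +2 burnt (F count now 0)
Fire out after step 8
Initially T: 22, now '.': 27
Total burnt (originally-T cells now '.'): 19

Answer: 19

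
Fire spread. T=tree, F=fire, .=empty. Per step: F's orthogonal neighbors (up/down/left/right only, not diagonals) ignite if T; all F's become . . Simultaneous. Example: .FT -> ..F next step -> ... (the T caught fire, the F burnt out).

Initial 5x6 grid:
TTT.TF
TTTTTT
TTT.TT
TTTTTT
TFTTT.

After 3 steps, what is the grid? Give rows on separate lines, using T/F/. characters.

Step 1: 5 trees catch fire, 2 burn out
  TTT.F.
  TTTTTF
  TTT.TT
  TFTTTT
  F.FTT.
Step 2: 6 trees catch fire, 5 burn out
  TTT...
  TTTTF.
  TFT.TF
  F.FTTT
  ...FT.
Step 3: 8 trees catch fire, 6 burn out
  TTT...
  TFTF..
  F.F.F.
  ...FTF
  ....F.

TTT...
TFTF..
F.F.F.
...FTF
....F.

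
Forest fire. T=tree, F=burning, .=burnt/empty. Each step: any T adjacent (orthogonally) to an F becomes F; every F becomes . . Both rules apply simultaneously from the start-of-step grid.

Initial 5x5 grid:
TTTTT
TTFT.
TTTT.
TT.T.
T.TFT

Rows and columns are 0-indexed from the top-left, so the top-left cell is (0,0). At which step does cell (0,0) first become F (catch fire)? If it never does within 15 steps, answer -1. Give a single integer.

Step 1: cell (0,0)='T' (+7 fires, +2 burnt)
Step 2: cell (0,0)='T' (+5 fires, +7 burnt)
Step 3: cell (0,0)='F' (+4 fires, +5 burnt)
  -> target ignites at step 3
Step 4: cell (0,0)='.' (+1 fires, +4 burnt)
Step 5: cell (0,0)='.' (+1 fires, +1 burnt)
Step 6: cell (0,0)='.' (+0 fires, +1 burnt)
  fire out at step 6

3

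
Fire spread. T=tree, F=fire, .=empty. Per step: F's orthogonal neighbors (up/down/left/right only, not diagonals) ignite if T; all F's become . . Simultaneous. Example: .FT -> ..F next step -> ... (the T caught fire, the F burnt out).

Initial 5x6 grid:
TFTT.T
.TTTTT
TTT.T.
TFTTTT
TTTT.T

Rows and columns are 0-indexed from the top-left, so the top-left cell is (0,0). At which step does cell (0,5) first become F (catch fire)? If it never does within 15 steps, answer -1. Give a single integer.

Step 1: cell (0,5)='T' (+7 fires, +2 burnt)
Step 2: cell (0,5)='T' (+7 fires, +7 burnt)
Step 3: cell (0,5)='T' (+3 fires, +7 burnt)
Step 4: cell (0,5)='T' (+3 fires, +3 burnt)
Step 5: cell (0,5)='T' (+2 fires, +3 burnt)
Step 6: cell (0,5)='F' (+1 fires, +2 burnt)
  -> target ignites at step 6
Step 7: cell (0,5)='.' (+0 fires, +1 burnt)
  fire out at step 7

6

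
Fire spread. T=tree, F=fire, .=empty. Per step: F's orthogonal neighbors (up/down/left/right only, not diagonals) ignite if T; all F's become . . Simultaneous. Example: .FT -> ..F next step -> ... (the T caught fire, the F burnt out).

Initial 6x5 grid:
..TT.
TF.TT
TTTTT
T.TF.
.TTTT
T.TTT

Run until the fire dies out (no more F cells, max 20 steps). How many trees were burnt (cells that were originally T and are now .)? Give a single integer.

Answer: 19

Derivation:
Step 1: +5 fires, +2 burnt (F count now 5)
Step 2: +7 fires, +5 burnt (F count now 7)
Step 3: +6 fires, +7 burnt (F count now 6)
Step 4: +1 fires, +6 burnt (F count now 1)
Step 5: +0 fires, +1 burnt (F count now 0)
Fire out after step 5
Initially T: 20, now '.': 29
Total burnt (originally-T cells now '.'): 19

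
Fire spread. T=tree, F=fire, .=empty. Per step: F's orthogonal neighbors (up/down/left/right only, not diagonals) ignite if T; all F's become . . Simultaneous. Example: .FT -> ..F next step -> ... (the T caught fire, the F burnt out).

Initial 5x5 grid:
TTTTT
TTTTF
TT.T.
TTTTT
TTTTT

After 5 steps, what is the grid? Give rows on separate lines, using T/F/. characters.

Step 1: 2 trees catch fire, 1 burn out
  TTTTF
  TTTF.
  TT.T.
  TTTTT
  TTTTT
Step 2: 3 trees catch fire, 2 burn out
  TTTF.
  TTF..
  TT.F.
  TTTTT
  TTTTT
Step 3: 3 trees catch fire, 3 burn out
  TTF..
  TF...
  TT...
  TTTFT
  TTTTT
Step 4: 6 trees catch fire, 3 burn out
  TF...
  F....
  TF...
  TTF.F
  TTTFT
Step 5: 5 trees catch fire, 6 burn out
  F....
  .....
  F....
  TF...
  TTF.F

F....
.....
F....
TF...
TTF.F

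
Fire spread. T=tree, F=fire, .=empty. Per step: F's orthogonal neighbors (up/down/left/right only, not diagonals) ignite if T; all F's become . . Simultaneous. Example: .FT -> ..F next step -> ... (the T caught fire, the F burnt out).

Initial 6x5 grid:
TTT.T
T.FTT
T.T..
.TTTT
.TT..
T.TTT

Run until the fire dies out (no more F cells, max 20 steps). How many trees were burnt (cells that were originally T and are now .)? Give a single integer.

Answer: 18

Derivation:
Step 1: +3 fires, +1 burnt (F count now 3)
Step 2: +3 fires, +3 burnt (F count now 3)
Step 3: +5 fires, +3 burnt (F count now 5)
Step 4: +4 fires, +5 burnt (F count now 4)
Step 5: +2 fires, +4 burnt (F count now 2)
Step 6: +1 fires, +2 burnt (F count now 1)
Step 7: +0 fires, +1 burnt (F count now 0)
Fire out after step 7
Initially T: 19, now '.': 29
Total burnt (originally-T cells now '.'): 18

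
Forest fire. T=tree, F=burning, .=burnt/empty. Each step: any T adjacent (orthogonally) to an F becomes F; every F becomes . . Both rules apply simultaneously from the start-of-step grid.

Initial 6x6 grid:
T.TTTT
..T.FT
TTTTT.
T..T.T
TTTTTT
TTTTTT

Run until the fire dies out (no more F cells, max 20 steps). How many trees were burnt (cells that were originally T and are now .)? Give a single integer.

Answer: 26

Derivation:
Step 1: +3 fires, +1 burnt (F count now 3)
Step 2: +3 fires, +3 burnt (F count now 3)
Step 3: +3 fires, +3 burnt (F count now 3)
Step 4: +3 fires, +3 burnt (F count now 3)
Step 5: +4 fires, +3 burnt (F count now 4)
Step 6: +5 fires, +4 burnt (F count now 5)
Step 7: +4 fires, +5 burnt (F count now 4)
Step 8: +1 fires, +4 burnt (F count now 1)
Step 9: +0 fires, +1 burnt (F count now 0)
Fire out after step 9
Initially T: 27, now '.': 35
Total burnt (originally-T cells now '.'): 26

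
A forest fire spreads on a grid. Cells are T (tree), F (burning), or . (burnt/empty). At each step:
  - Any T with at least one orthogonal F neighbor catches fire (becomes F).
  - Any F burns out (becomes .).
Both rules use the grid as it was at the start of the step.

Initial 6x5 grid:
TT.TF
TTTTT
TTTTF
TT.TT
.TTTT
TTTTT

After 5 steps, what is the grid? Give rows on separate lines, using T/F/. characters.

Step 1: 4 trees catch fire, 2 burn out
  TT.F.
  TTTTF
  TTTF.
  TT.TF
  .TTTT
  TTTTT
Step 2: 4 trees catch fire, 4 burn out
  TT...
  TTTF.
  TTF..
  TT.F.
  .TTTF
  TTTTT
Step 3: 4 trees catch fire, 4 burn out
  TT...
  TTF..
  TF...
  TT...
  .TTF.
  TTTTF
Step 4: 5 trees catch fire, 4 burn out
  TT...
  TF...
  F....
  TF...
  .TF..
  TTTF.
Step 5: 5 trees catch fire, 5 burn out
  TF...
  F....
  .....
  F....
  .F...
  TTF..

TF...
F....
.....
F....
.F...
TTF..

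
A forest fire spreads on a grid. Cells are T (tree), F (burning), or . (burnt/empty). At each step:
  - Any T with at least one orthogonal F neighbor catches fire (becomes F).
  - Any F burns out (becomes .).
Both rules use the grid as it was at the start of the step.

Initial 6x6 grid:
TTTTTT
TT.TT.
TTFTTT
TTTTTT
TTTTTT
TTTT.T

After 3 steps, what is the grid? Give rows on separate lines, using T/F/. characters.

Step 1: 3 trees catch fire, 1 burn out
  TTTTTT
  TT.TT.
  TF.FTT
  TTFTTT
  TTTTTT
  TTTT.T
Step 2: 7 trees catch fire, 3 burn out
  TTTTTT
  TF.FT.
  F...FT
  TF.FTT
  TTFTTT
  TTTT.T
Step 3: 10 trees catch fire, 7 burn out
  TFTFTT
  F...F.
  .....F
  F...FT
  TF.FTT
  TTFT.T

TFTFTT
F...F.
.....F
F...FT
TF.FTT
TTFT.T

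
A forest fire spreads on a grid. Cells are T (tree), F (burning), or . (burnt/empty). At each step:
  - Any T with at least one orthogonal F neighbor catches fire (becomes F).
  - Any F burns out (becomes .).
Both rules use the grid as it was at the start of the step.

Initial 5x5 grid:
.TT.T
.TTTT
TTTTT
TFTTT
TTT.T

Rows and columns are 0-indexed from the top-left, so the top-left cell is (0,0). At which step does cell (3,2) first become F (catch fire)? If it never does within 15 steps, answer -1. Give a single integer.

Step 1: cell (3,2)='F' (+4 fires, +1 burnt)
  -> target ignites at step 1
Step 2: cell (3,2)='.' (+6 fires, +4 burnt)
Step 3: cell (3,2)='.' (+4 fires, +6 burnt)
Step 4: cell (3,2)='.' (+4 fires, +4 burnt)
Step 5: cell (3,2)='.' (+1 fires, +4 burnt)
Step 6: cell (3,2)='.' (+1 fires, +1 burnt)
Step 7: cell (3,2)='.' (+0 fires, +1 burnt)
  fire out at step 7

1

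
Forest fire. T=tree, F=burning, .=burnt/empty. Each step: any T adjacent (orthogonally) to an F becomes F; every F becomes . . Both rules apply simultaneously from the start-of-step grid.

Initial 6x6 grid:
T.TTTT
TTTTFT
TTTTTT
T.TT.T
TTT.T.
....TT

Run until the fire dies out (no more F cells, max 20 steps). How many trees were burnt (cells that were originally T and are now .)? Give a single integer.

Answer: 23

Derivation:
Step 1: +4 fires, +1 burnt (F count now 4)
Step 2: +5 fires, +4 burnt (F count now 5)
Step 3: +5 fires, +5 burnt (F count now 5)
Step 4: +3 fires, +5 burnt (F count now 3)
Step 5: +3 fires, +3 burnt (F count now 3)
Step 6: +2 fires, +3 burnt (F count now 2)
Step 7: +1 fires, +2 burnt (F count now 1)
Step 8: +0 fires, +1 burnt (F count now 0)
Fire out after step 8
Initially T: 26, now '.': 33
Total burnt (originally-T cells now '.'): 23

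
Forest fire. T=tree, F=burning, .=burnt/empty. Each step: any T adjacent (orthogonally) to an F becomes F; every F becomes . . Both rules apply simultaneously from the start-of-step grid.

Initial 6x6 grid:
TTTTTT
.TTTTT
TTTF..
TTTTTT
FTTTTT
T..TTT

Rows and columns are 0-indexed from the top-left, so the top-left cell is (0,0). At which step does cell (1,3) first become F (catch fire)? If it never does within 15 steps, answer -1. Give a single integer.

Step 1: cell (1,3)='F' (+6 fires, +2 burnt)
  -> target ignites at step 1
Step 2: cell (1,3)='.' (+10 fires, +6 burnt)
Step 3: cell (1,3)='.' (+7 fires, +10 burnt)
Step 4: cell (1,3)='.' (+4 fires, +7 burnt)
Step 5: cell (1,3)='.' (+2 fires, +4 burnt)
Step 6: cell (1,3)='.' (+0 fires, +2 burnt)
  fire out at step 6

1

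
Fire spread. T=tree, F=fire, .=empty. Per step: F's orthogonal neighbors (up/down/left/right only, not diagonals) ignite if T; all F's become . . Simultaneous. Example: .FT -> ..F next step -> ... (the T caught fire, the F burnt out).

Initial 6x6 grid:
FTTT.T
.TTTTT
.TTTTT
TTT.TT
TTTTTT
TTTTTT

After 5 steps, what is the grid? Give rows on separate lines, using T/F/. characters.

Step 1: 1 trees catch fire, 1 burn out
  .FTT.T
  .TTTTT
  .TTTTT
  TTT.TT
  TTTTTT
  TTTTTT
Step 2: 2 trees catch fire, 1 burn out
  ..FT.T
  .FTTTT
  .TTTTT
  TTT.TT
  TTTTTT
  TTTTTT
Step 3: 3 trees catch fire, 2 burn out
  ...F.T
  ..FTTT
  .FTTTT
  TTT.TT
  TTTTTT
  TTTTTT
Step 4: 3 trees catch fire, 3 burn out
  .....T
  ...FTT
  ..FTTT
  TFT.TT
  TTTTTT
  TTTTTT
Step 5: 5 trees catch fire, 3 burn out
  .....T
  ....FT
  ...FTT
  F.F.TT
  TFTTTT
  TTTTTT

.....T
....FT
...FTT
F.F.TT
TFTTTT
TTTTTT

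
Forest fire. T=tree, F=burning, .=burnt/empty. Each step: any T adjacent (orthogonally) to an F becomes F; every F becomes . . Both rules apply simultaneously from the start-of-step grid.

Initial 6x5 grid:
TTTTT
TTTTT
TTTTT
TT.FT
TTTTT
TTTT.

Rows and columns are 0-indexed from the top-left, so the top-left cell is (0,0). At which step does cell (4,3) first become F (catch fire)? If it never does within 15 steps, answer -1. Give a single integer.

Step 1: cell (4,3)='F' (+3 fires, +1 burnt)
  -> target ignites at step 1
Step 2: cell (4,3)='.' (+6 fires, +3 burnt)
Step 3: cell (4,3)='.' (+6 fires, +6 burnt)
Step 4: cell (4,3)='.' (+7 fires, +6 burnt)
Step 5: cell (4,3)='.' (+4 fires, +7 burnt)
Step 6: cell (4,3)='.' (+1 fires, +4 burnt)
Step 7: cell (4,3)='.' (+0 fires, +1 burnt)
  fire out at step 7

1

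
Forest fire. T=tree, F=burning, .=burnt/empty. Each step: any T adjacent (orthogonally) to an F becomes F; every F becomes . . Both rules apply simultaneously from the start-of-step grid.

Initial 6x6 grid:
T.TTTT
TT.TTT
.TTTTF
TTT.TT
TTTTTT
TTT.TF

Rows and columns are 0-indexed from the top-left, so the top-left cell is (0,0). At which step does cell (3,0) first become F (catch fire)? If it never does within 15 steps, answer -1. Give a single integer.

Step 1: cell (3,0)='T' (+5 fires, +2 burnt)
Step 2: cell (3,0)='T' (+5 fires, +5 burnt)
Step 3: cell (3,0)='T' (+4 fires, +5 burnt)
Step 4: cell (3,0)='T' (+4 fires, +4 burnt)
Step 5: cell (3,0)='T' (+5 fires, +4 burnt)
Step 6: cell (3,0)='F' (+4 fires, +5 burnt)
  -> target ignites at step 6
Step 7: cell (3,0)='.' (+2 fires, +4 burnt)
Step 8: cell (3,0)='.' (+0 fires, +2 burnt)
  fire out at step 8

6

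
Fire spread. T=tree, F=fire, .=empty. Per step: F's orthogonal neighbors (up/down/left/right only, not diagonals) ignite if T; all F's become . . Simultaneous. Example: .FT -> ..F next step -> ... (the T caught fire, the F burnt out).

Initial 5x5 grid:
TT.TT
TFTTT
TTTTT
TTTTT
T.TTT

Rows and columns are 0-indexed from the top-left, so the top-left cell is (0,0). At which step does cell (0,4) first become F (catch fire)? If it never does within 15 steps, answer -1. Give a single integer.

Step 1: cell (0,4)='T' (+4 fires, +1 burnt)
Step 2: cell (0,4)='T' (+5 fires, +4 burnt)
Step 3: cell (0,4)='T' (+5 fires, +5 burnt)
Step 4: cell (0,4)='F' (+5 fires, +5 burnt)
  -> target ignites at step 4
Step 5: cell (0,4)='.' (+2 fires, +5 burnt)
Step 6: cell (0,4)='.' (+1 fires, +2 burnt)
Step 7: cell (0,4)='.' (+0 fires, +1 burnt)
  fire out at step 7

4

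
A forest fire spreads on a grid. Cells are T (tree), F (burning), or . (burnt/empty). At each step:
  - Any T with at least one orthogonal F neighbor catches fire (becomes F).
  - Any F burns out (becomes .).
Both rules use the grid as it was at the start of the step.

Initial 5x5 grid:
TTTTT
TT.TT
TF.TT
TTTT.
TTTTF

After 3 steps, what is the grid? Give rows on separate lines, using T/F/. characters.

Step 1: 4 trees catch fire, 2 burn out
  TTTTT
  TF.TT
  F..TT
  TFTT.
  TTTF.
Step 2: 7 trees catch fire, 4 burn out
  TFTTT
  F..TT
  ...TT
  F.FF.
  TFF..
Step 3: 4 trees catch fire, 7 burn out
  F.FTT
  ...TT
  ...FT
  .....
  F....

F.FTT
...TT
...FT
.....
F....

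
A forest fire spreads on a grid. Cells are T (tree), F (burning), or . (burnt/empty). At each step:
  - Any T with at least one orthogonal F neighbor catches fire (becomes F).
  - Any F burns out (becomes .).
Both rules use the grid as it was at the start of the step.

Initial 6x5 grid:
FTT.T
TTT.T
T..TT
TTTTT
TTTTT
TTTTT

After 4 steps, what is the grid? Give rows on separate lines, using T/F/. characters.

Step 1: 2 trees catch fire, 1 burn out
  .FT.T
  FTT.T
  T..TT
  TTTTT
  TTTTT
  TTTTT
Step 2: 3 trees catch fire, 2 burn out
  ..F.T
  .FT.T
  F..TT
  TTTTT
  TTTTT
  TTTTT
Step 3: 2 trees catch fire, 3 burn out
  ....T
  ..F.T
  ...TT
  FTTTT
  TTTTT
  TTTTT
Step 4: 2 trees catch fire, 2 burn out
  ....T
  ....T
  ...TT
  .FTTT
  FTTTT
  TTTTT

....T
....T
...TT
.FTTT
FTTTT
TTTTT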